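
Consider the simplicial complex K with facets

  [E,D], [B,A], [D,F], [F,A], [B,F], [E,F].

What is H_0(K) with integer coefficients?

H_0 ≅ Z.

K has 5 vertices, 6 edges.
rank ∂_0 = 0, rank ∂_1 = 4 ⇒ b_0 = 5 − 0 − 4 = 1; all invariant factors of ∂_1 are 1 so no torsion. So H_0 = Z.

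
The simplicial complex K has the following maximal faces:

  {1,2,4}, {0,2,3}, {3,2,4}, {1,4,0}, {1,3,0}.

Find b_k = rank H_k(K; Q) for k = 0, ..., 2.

b_0 = 1, b_1 = 1, b_2 = 0.

Order the vertices as 0 < 1 < 2 < 3 < 4. Listing each simplex with vertices in this order, K has dimension 2 with simplices:

  0-simplices (5): [0], [1], [2], [3], [4]
  1-simplices (10): [0,1], [0,2], [0,3], [0,4], [1,2], [1,3], [1,4], [2,3], [2,4], [3,4]
  2-simplices (5): [0,1,3], [0,1,4], [0,2,3], [1,2,4], [2,3,4]

so the chain groups are C_0 ≅ Z^5, C_1 ≅ Z^10, C_2 ≅ Z^5.

The boundary map ∂_1: C_1 → C_0 sends each edge [p,q] (with p < q) to q − p.
The 5×10 boundary matrix has rank 4 and Smith normal form diag(1,1,1,1).

Boundary ∂_2: C_2 → C_1 acts by ∂[p,q,r] = [q,r] − [p,r] + [p,q]. For instance
  ∂[0,1,3] = [1,3] − [0,3] + [0,1],
  ∂[1,2,4] = [2,4] − [1,4] + [1,2].
This gives a 10×5 integer matrix of rank 5; reducing to Smith normal form yields diagonal entries (1,1,1,1,1).

Reading off H_k = ker ∂_k / im ∂_{k+1}:

  H_0: rank C_0 − rank ∂_1 = 5 − 4 = 1, and the invariant factors of ∂_1 are all 1, so H_0 ≅ Z.
  H_1: rank ker ∂_1 − rank ∂_2 = (10 − 4) − 5 = 1, and the invariant factors of ∂_2 are all 1, so H_1 ≅ Z.
  H_2: rank ker ∂_2 − rank ∂_3 = (5 − 5) − 0 = 0, and there is no ∂_3, so H_2 ≅ 0.

(K is a triangulation of the Möbius band.)

Hence the Betti numbers are b_0 = 1, b_1 = 1, b_2 = 0.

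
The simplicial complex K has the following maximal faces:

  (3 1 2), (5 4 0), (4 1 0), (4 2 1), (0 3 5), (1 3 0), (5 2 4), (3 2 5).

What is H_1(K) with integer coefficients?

H_1 = 0.

Fix the vertex order 0 < 1 < 2 < 3 < 4 < 5 and write every simplex with vertices in increasing order. Then dim K = 2 and the simplices of K are:

  0-simplices (6): [0], [1], [2], [3], [4], [5]
  1-simplices (12): [0,1], [0,3], [0,4], [0,5], [1,2], [1,3], [1,4], [2,3], [2,4], [2,5], [3,5], [4,5]
  2-simplices (8): [0,1,3], [0,1,4], [0,3,5], [0,4,5], [1,2,3], [1,2,4], [2,3,5], [2,4,5]

Hence C_0 ≅ Z^6, C_1 ≅ Z^12, C_2 ≅ Z^8.

Boundary ∂_1: C_1 → C_0 maps an edge to its endpoints' difference, ∂[p,q] = q − p.
As a 6×12 matrix over Z this has rank 5, with invariant factors (1,1,1,1,1).

Boundary ∂_2: C_2 → C_1 acts by ∂[p,q,r] = [q,r] − [p,r] + [p,q]. For instance
  ∂[0,1,3] = [1,3] − [0,3] + [0,1],
  ∂[2,4,5] = [4,5] − [2,5] + [2,4].
The resulting 12×8 matrix has rank 7, and its Smith normal form has invariant factors (1,1,1,1,1,1,1).

Reading off H_k = ker ∂_k / im ∂_{k+1}:

  H_1: rank ker ∂_1 − rank ∂_2 = (12 − 5) − 7 = 0, and the invariant factors of ∂_2 are all 1, so H_1 = 0.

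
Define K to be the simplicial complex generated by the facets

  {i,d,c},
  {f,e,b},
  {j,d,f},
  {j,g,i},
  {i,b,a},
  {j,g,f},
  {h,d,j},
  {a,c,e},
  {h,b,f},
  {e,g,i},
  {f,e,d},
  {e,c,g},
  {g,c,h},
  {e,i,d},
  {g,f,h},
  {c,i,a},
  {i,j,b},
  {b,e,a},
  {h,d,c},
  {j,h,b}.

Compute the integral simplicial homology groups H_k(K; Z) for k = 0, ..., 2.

H_0 ≅ Z,  H_1 ≅ Z × Z/2,  H_2 = 0.

Take the total order a < b < c < d < e < f < g < h < i < j on the vertex set. Then K (dimension 2) consists of the simplices:

  0-simplices (10): a, b, c, d, e, f, g, h, i, j
  1-simplices (30): ab, ac, ae, ai, be, bf, bh, bi, bj, cd, ce, cg, ch, ci, de, df, dh, di, dj, ef, eg, ei, fg, fh, fj, gh, gi, gj, hj, ij
  2-simplices (20): abe, abi, ace, aci, bef, bfh, bhj, bij, cdh, cdi, ceg, cgh, def, dei, dfj, dhj, egi, fgh, fgj, gij

giving chain groups C_0 ≅ Z^10, C_1 ≅ Z^30, C_2 ≅ Z^20.

∂_1: C_1 → C_0 maps an edge to its endpoints' difference, ∂[p,q] = q − p.
The resulting 10×30 matrix has rank 9, and its Smith normal form has invariant factors (1,1,1,1,1,1,1,1,1).

The boundary map ∂_2: C_2 → C_1 maps a triangle to the signed sum of its edges. For instance
  ∂dhj = hj − dj + dh,
  ∂egi = gi − ei + eg.
The 30×20 boundary matrix has rank 20 and Smith normal form diag(1,1,1,1,1,1,1,1,1,1,1,1,1,1,1,1,1,1,1,2).

Computing H_k = (kernel of ∂_k) / (image of ∂_{k+1}):

  H_0: rank C_0 − rank ∂_1 = 10 − 9 = 1, and the invariant factors of ∂_1 are all 1, so H_0 ≅ Z.
  H_1: rank ker ∂_1 − rank ∂_2 = (30 − 9) − 20 = 1, and ∂_2 has invariant factor 2 > 1, so H_1 ≅ Z × Z/2.
  H_2: rank ker ∂_2 − rank ∂_3 = (20 − 20) − 0 = 0, and there is no ∂_3, so H_2 ≅ 0.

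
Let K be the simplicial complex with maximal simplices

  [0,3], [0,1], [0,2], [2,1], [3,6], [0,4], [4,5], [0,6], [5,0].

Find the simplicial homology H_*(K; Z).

K has 7 vertices, 9 edges.
rank ∂_0 = 0, rank ∂_1 = 6 ⇒ b_0 = 7 − 0 − 6 = 1; all invariant factors of ∂_1 are 1 so no torsion. So H_0 = Z.
rank ∂_1 = 6, rank ∂_2 = 0 ⇒ b_1 = 9 − 6 − 0 = 3. So H_1 = Z^3.

H_0 = Z,  H_1 = Z^3.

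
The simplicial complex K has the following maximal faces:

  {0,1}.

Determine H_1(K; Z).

We work with the vertex ordering 0 < 1. The simplices of K, each written with vertices in increasing order, are:

  0-simplices (2): [0], [1]
  1-simplices (1): [0,1]

so the chain groups are C_0 ≅ Z^2, C_1 ≅ Z^1.

The boundary map ∂_1: C_1 → C_0 is given by ∂[p,q] = [q] − [p].
As a 2×1 matrix over Z this has rank 1, with invariant factors (1).

From H_k ≅ ker(∂_k) / im(∂_{k+1}) we obtain:

  H_1: rank ker ∂_1 − rank ∂_2 = (1 − 1) − 0 = 0, and there is no ∂_2, so H_1 = 0.

H_1 ≅ 0.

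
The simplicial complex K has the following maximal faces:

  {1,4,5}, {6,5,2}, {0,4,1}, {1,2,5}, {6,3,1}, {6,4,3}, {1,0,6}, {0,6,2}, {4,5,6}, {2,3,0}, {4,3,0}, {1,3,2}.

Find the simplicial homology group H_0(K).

H_0 = Z.

K has 7 vertices, 18 edges, 12 triangles.
rank ∂_0 = 0, rank ∂_1 = 6 ⇒ b_0 = 7 − 0 − 6 = 1; all invariant factors of ∂_1 are 1 so no torsion. So H_0 ≅ Z.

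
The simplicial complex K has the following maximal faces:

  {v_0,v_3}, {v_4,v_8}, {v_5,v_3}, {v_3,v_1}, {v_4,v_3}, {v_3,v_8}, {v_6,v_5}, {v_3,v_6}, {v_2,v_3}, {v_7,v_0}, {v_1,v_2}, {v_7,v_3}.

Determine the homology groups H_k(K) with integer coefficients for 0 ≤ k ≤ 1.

We work with the vertex ordering v_0 < v_1 < v_2 < v_3 < v_4 < v_5 < v_6 < v_7 < v_8. The simplices of K, each written with vertices in increasing order, are:

  0-simplices (9): [v_0], [v_1], [v_2], [v_3], [v_4], [v_5], [v_6], [v_7], [v_8]
  1-simplices (12): [v_0,v_3], [v_0,v_7], [v_1,v_2], [v_1,v_3], [v_2,v_3], [v_3,v_4], [v_3,v_5], [v_3,v_6], [v_3,v_7], [v_3,v_8], [v_4,v_8], [v_5,v_6]

Hence C_0 ≅ Z^9, C_1 ≅ Z^12.

∂_1: C_1 → C_0 sends each edge [p,q] (with p < q) to q − p.
This gives a 9×12 integer matrix of rank 8; reducing to Smith normal form yields diagonal entries (1,1,1,1,1,1,1,1).

Reading off H_k = ker ∂_k / im ∂_{k+1}:

  H_0: rank C_0 − rank ∂_1 = 9 − 8 = 1, and the invariant factors of ∂_1 are all 1, so H_0 ≅ Z.
  H_1: rank ker ∂_1 − rank ∂_2 = (12 − 8) − 0 = 4, and there is no ∂_2, so H_1 ≅ Z^4.

(K is a triangulation of a wedge of 4 circles.)

H_0 ≅ Z,  H_1 ≅ Z^4.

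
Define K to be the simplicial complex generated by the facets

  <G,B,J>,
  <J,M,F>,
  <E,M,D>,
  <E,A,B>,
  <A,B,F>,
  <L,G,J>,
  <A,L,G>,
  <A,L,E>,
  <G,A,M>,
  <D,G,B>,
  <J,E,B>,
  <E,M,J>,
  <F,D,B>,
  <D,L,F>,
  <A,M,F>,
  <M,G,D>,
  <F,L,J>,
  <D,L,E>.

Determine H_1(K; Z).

Fix the vertex order A < B < D < E < F < G < J < L < M and write every simplex with vertices in increasing order. Then dim K = 2 and the simplices of K are:

  0-simplices (9): A, B, D, E, F, G, J, L, M
  1-simplices (27): AB, AE, AF, AG, AL, AM, BD, BE, BF, BG, BJ, DE, DF, DG, DL, DM, EJ, EL, EM, FJ, FL, FM, GJ, GL, GM, JL, JM
  2-simplices (18): ABE, ABF, AEL, AFM, AGL, AGM, BDF, BDG, BEJ, BGJ, DEL, DEM, DFL, DGM, EJM, FJL, FJM, GJL

so the chain groups are C_0 ≅ Z^9, C_1 ≅ Z^27, C_2 ≅ Z^18.

Boundary ∂_1: C_1 → C_0 sends each edge [p,q] (with p < q) to q − p.
This gives a 9×27 integer matrix of rank 8; reducing to Smith normal form yields diagonal entries (1,1,1,1,1,1,1,1).

The boundary map ∂_2: C_2 → C_1 acts by ∂[p,q,r] = [q,r] − [p,r] + [p,q]. For instance
  ∂BDF = DF − BF + BD,
  ∂AEL = EL − AL + AE.
This gives a 27×18 integer matrix of rank 17; reducing to Smith normal form yields diagonal entries (1,1,1,1,1,1,1,1,1,1,1,1,1,1,1,1,1).

Now H_k = ker ∂_k / im ∂_{k+1}, so:

  H_1: rank ker ∂_1 − rank ∂_2 = (27 − 8) − 17 = 2, and the invariant factors of ∂_2 are all 1, so H_1 = Z^2.

H_1 = Z^2.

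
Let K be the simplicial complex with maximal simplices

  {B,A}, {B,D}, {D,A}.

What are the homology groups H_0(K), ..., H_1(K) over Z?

Take the total order A < B < D on the vertex set. Then K (dimension 1) consists of the simplices:

  0-simplices (3): A, B, D
  1-simplices (3): AB, AD, BD

Hence C_0 ≅ Z^3, C_1 ≅ Z^3.

∂_1: C_1 → C_0 is given by ∂[p,q] = [q] − [p]. For instance
  ∂AB = B − A.
The 3×3 boundary matrix has rank 2 and Smith normal form diag(1,1).

From H_k ≅ ker(∂_k) / im(∂_{k+1}) we obtain:

  H_0: rank C_0 − rank ∂_1 = 3 − 2 = 1, and the invariant factors of ∂_1 are all 1, so H_0 = Z.
  H_1: rank ker ∂_1 − rank ∂_2 = (3 − 2) − 0 = 1, and there is no ∂_2, so H_1 = Z.

As a check, the Euler characteristic is 3 − 3 = 0, which agrees with 1 − 1 = 0.
(K is a triangulation of the circle S^1.)

H_0 ≅ Z,  H_1 ≅ Z.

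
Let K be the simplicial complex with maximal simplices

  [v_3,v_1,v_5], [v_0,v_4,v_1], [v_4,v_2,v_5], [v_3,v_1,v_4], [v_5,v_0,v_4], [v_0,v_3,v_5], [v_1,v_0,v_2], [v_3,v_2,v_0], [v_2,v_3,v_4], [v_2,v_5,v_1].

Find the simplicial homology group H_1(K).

H_1 = Z/2.

Fix the vertex order v_0 < v_1 < v_2 < v_3 < v_4 < v_5 and write every simplex with vertices in increasing order. Then dim K = 2 and the simplices of K are:

  0-simplices (6): [v_0], [v_1], [v_2], [v_3], [v_4], [v_5]
  1-simplices (15): (15 of them)
  2-simplices (10): [v_0,v_1,v_2], [v_0,v_1,v_4], [v_0,v_2,v_3], [v_0,v_3,v_5], [v_0,v_4,v_5], [v_1,v_2,v_5], [v_1,v_3,v_4], [v_1,v_3,v_5], [v_2,v_3,v_4], [v_2,v_4,v_5]

giving chain groups C_0 ≅ Z^6, C_1 ≅ Z^15, C_2 ≅ Z^10.

∂_1: C_1 → C_0 maps an edge to its endpoints' difference, ∂[p,q] = q − p.
This gives a 6×15 integer matrix of rank 5; reducing to Smith normal form yields diagonal entries (1,1,1,1,1).

The boundary map ∂_2: C_2 → C_1 acts by ∂[p,q,r] = [q,r] − [p,r] + [p,q]. For instance
  ∂[v_2,v_3,v_4] = [v_3,v_4] − [v_2,v_4] + [v_2,v_3],
  ∂[v_0,v_2,v_3] = [v_2,v_3] − [v_0,v_3] + [v_0,v_2].
The 15×10 boundary matrix has rank 10 and Smith normal form diag(1,1,1,1,1,1,1,1,1,2).

Computing H_k = (kernel of ∂_k) / (image of ∂_{k+1}):

  H_1: rank ker ∂_1 − rank ∂_2 = (15 − 5) − 10 = 0, and ∂_2 has invariant factor 2 > 1, so H_1 ≅ Z/2.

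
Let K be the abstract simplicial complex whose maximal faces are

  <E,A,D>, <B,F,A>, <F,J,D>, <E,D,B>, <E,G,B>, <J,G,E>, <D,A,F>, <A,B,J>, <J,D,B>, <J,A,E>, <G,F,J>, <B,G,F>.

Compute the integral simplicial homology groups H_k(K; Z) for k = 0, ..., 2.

H_0 = Z,  H_1 = Z/2Z,  H_2 = 0.

We work with the vertex ordering A < B < D < E < F < G < J. The simplices of K, each written with vertices in increasing order, are:

  0-simplices (7): A, B, D, E, F, G, J
  1-simplices (18): AB, AD, AE, AF, AJ, BD, BE, BF, BG, BJ, DE, DF, DJ, EG, EJ, FG, FJ, GJ
  2-simplices (12): ABF, ABJ, ADE, ADF, AEJ, BDE, BDJ, BEG, BFG, DFJ, EGJ, FGJ

Hence C_0 ≅ Z^7, C_1 ≅ Z^18, C_2 ≅ Z^12.

∂_1: C_1 → C_0 sends each edge [p,q] (with p < q) to q − p.
The resulting 7×18 matrix has rank 6, and its Smith normal form has invariant factors (1,1,1,1,1,1).

Boundary ∂_2: C_2 → C_1 maps a triangle to the signed sum of its edges. For instance
  ∂BEG = EG − BG + BE,
  ∂ABF = BF − AF + AB.
The resulting 18×12 matrix has rank 12, and its Smith normal form has invariant factors (1,1,1,1,1,1,1,1,1,1,1,2).

Reading off H_k = ker ∂_k / im ∂_{k+1}:

  H_0: rank C_0 − rank ∂_1 = 7 − 6 = 1, and the invariant factors of ∂_1 are all 1, so H_0 = Z.
  H_1: rank ker ∂_1 − rank ∂_2 = (18 − 6) − 12 = 0, and ∂_2 has invariant factor 2 > 1, so H_1 = Z/2Z.
  H_2: rank ker ∂_2 − rank ∂_3 = (12 − 12) − 0 = 0, and there is no ∂_3, so H_2 = 0.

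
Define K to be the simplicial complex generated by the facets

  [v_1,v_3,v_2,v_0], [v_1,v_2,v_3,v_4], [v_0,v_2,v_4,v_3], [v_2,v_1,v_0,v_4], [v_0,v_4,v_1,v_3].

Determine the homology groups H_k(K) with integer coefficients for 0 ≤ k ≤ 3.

Take the total order v_0 < v_1 < v_2 < v_3 < v_4 on the vertex set. Then K (dimension 3) consists of the simplices:

  0-simplices (5): [v_0], [v_1], [v_2], [v_3], [v_4]
  1-simplices (10): [v_0,v_1], [v_0,v_2], [v_0,v_3], [v_0,v_4], [v_1,v_2], [v_1,v_3], [v_1,v_4], [v_2,v_3], [v_2,v_4], [v_3,v_4]
  2-simplices (10): [v_0,v_1,v_2], [v_0,v_1,v_3], [v_0,v_1,v_4], [v_0,v_2,v_3], [v_0,v_2,v_4], [v_0,v_3,v_4], [v_1,v_2,v_3], [v_1,v_2,v_4], [v_1,v_3,v_4], [v_2,v_3,v_4]
  3-simplices (5): [v_0,v_1,v_2,v_3], [v_0,v_1,v_2,v_4], [v_0,v_1,v_3,v_4], [v_0,v_2,v_3,v_4], [v_1,v_2,v_3,v_4]

so the chain groups are C_0 ≅ Z^5, C_1 ≅ Z^10, C_2 ≅ Z^10, C_3 ≅ Z^5.

The boundary map ∂_1: C_1 → C_0 is given by ∂[p,q] = [q] − [p].
As a 5×10 matrix over Z this has rank 4, with invariant factors (1,1,1,1).

The boundary map ∂_2: C_2 → C_1 acts by ∂[p,q,r] = [q,r] − [p,r] + [p,q]. For instance
  ∂[v_0,v_1,v_2] = [v_1,v_2] − [v_0,v_2] + [v_0,v_1],
  ∂[v_0,v_2,v_4] = [v_2,v_4] − [v_0,v_4] + [v_0,v_2].
The resulting 10×10 matrix has rank 6, and its Smith normal form has invariant factors (1,1,1,1,1,1).

Boundary ∂_3: C_3 → C_2 sends each 3-simplex σ to the alternating sum Σ_i (−1)^i (σ with its i-th vertex removed). For instance
  ∂[v_0,v_1,v_2,v_4] = [v_1,v_2,v_4] − [v_0,v_2,v_4] + [v_0,v_1,v_4] − [v_0,v_1,v_2],
  ∂[v_1,v_2,v_3,v_4] = [v_2,v_3,v_4] − [v_1,v_3,v_4] + [v_1,v_2,v_4] − [v_1,v_2,v_3].
The 10×5 boundary matrix has rank 4 and Smith normal form diag(1,1,1,1).

Now H_k = ker ∂_k / im ∂_{k+1}, so:

  H_0: rank C_0 − rank ∂_1 = 5 − 4 = 1, and the invariant factors of ∂_1 are all 1, so H_0 ≅ Z.
  H_1: rank ker ∂_1 − rank ∂_2 = (10 − 4) − 6 = 0, and the invariant factors of ∂_2 are all 1, so H_1 ≅ 0.
  H_2: rank ker ∂_2 − rank ∂_3 = (10 − 6) − 4 = 0, and the invariant factors of ∂_3 are all 1, so H_2 ≅ 0.
  H_3: rank ker ∂_3 − rank ∂_4 = (5 − 4) − 0 = 1, and there is no ∂_4, so H_3 ≅ Z.

H_0 = Z,  H_1 = 0,  H_2 = 0,  H_3 = Z.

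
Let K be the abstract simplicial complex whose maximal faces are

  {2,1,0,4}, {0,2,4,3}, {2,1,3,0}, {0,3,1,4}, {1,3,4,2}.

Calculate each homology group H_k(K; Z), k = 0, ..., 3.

H_0 = Z,  H_1 = 0,  H_2 = 0,  H_3 = Z.

Take the total order 0 < 1 < 2 < 3 < 4 on the vertex set. Then K (dimension 3) consists of the simplices:

  0-simplices (5): [0], [1], [2], [3], [4]
  1-simplices (10): [0,1], [0,2], [0,3], [0,4], [1,2], [1,3], [1,4], [2,3], [2,4], [3,4]
  2-simplices (10): [0,1,2], [0,1,3], [0,1,4], [0,2,3], [0,2,4], [0,3,4], [1,2,3], [1,2,4], [1,3,4], [2,3,4]
  3-simplices (5): [0,1,2,3], [0,1,2,4], [0,1,3,4], [0,2,3,4], [1,2,3,4]

so the chain groups are C_0 ≅ Z^5, C_1 ≅ Z^10, C_2 ≅ Z^10, C_3 ≅ Z^5.

∂_1: C_1 → C_0 is given by ∂[p,q] = [q] − [p]. For instance
  ∂[2,3] = [3] − [2].
The 5×10 boundary matrix has rank 4 and Smith normal form diag(1,1,1,1).

The boundary map ∂_2: C_2 → C_1 acts by ∂[p,q,r] = [q,r] − [p,r] + [p,q]. For instance
  ∂[0,2,4] = [2,4] − [0,4] + [0,2],
  ∂[1,3,4] = [3,4] − [1,4] + [1,3].
This gives a 10×10 integer matrix of rank 6; reducing to Smith normal form yields diagonal entries (1,1,1,1,1,1).

∂_3: C_3 → C_2 sends each 3-simplex σ to the alternating sum Σ_i (−1)^i (σ with its i-th vertex removed). For instance
  ∂[0,2,3,4] = [2,3,4] − [0,3,4] + [0,2,4] − [0,2,3],
  ∂[1,2,3,4] = [2,3,4] − [1,3,4] + [1,2,4] − [1,2,3].
As a 10×5 matrix over Z this has rank 4, with invariant factors (1,1,1,1).

Reading off H_k = ker ∂_k / im ∂_{k+1}:

  H_0: rank C_0 − rank ∂_1 = 5 − 4 = 1, and the invariant factors of ∂_1 are all 1, so H_0 = Z.
  H_1: rank ker ∂_1 − rank ∂_2 = (10 − 4) − 6 = 0, and the invariant factors of ∂_2 are all 1, so H_1 = 0.
  H_2: rank ker ∂_2 − rank ∂_3 = (10 − 6) − 4 = 0, and the invariant factors of ∂_3 are all 1, so H_2 = 0.
  H_3: rank ker ∂_3 − rank ∂_4 = (5 − 4) − 0 = 1, and there is no ∂_4, so H_3 = Z.

(K is a triangulation of the 3-sphere S^3.)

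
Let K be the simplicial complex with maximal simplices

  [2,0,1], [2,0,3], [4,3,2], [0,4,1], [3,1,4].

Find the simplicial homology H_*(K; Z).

Take the total order 0 < 1 < 2 < 3 < 4 on the vertex set. Then K (dimension 2) consists of the simplices:

  0-simplices (5): [0], [1], [2], [3], [4]
  1-simplices (10): [0,1], [0,2], [0,3], [0,4], [1,2], [1,3], [1,4], [2,3], [2,4], [3,4]
  2-simplices (5): [0,1,2], [0,1,4], [0,2,3], [1,3,4], [2,3,4]

giving chain groups C_0 ≅ Z^5, C_1 ≅ Z^10, C_2 ≅ Z^5.

The boundary map ∂_1: C_1 → C_0 is given by ∂[p,q] = [q] − [p].
The 5×10 boundary matrix has rank 4 and Smith normal form diag(1,1,1,1).

Boundary ∂_2: C_2 → C_1 maps a triangle to the signed sum of its edges. For instance
  ∂[0,1,4] = [1,4] − [0,4] + [0,1],
  ∂[0,2,3] = [2,3] − [0,3] + [0,2].
As a 10×5 matrix over Z this has rank 5, with invariant factors (1,1,1,1,1).

Now H_k = ker ∂_k / im ∂_{k+1}, so:

  H_0: rank C_0 − rank ∂_1 = 5 − 4 = 1, and the invariant factors of ∂_1 are all 1, so H_0 ≅ Z.
  H_1: rank ker ∂_1 − rank ∂_2 = (10 − 4) − 5 = 1, and the invariant factors of ∂_2 are all 1, so H_1 ≅ Z.
  H_2: rank ker ∂_2 − rank ∂_3 = (5 − 5) − 0 = 0, and there is no ∂_3, so H_2 ≅ 0.

(K is a triangulation of the Möbius band.)

H_0 ≅ Z,  H_1 ≅ Z,  H_2 = 0.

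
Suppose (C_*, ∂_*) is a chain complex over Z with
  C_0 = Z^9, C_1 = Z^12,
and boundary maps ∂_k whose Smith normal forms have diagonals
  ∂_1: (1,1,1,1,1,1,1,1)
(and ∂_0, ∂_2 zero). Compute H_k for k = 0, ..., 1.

H_0 ≅ Z,  H_1 ≅ Z^4.

H_0: b_0 = 9 − 0 − 8 = 1; torsion from ∂_1 factors > 1: none. So H_0 ≅ Z.
H_1: b_1 = 12 − 8 − 0 = 4; torsion from ∂_2 factors > 1: none. So H_1 ≅ Z^4.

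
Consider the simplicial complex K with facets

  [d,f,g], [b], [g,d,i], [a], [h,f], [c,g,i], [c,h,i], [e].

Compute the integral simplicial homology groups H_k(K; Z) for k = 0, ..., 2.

H_0 = Z^4,  H_1 = Z,  H_2 = 0.

Take the total order a < b < c < d < e < f < g < h < i on the vertex set. Then K (dimension 2) consists of the simplices:

  0-simplices (9): a, b, c, d, e, f, g, h, i
  1-simplices (10): cg, ch, ci, df, dg, di, fg, fh, gi, hi
  2-simplices (4): cgi, chi, dfg, dgi

so the chain groups are C_0 ≅ Z^9, C_1 ≅ Z^10, C_2 ≅ Z^4.

Boundary ∂_1: C_1 → C_0 sends each edge [p,q] (with p < q) to q − p. For instance
  ∂dg = g − d.
The 9×10 boundary matrix has rank 5 and Smith normal form diag(1,1,1,1,1).

Boundary ∂_2: C_2 → C_1 maps a triangle to the signed sum of its edges. For instance
  ∂chi = hi − ci + ch,
  ∂cgi = gi − ci + cg.
This gives a 10×4 integer matrix of rank 4; reducing to Smith normal form yields diagonal entries (1,1,1,1).

Reading off H_k = ker ∂_k / im ∂_{k+1}:

  H_0: rank C_0 − rank ∂_1 = 9 − 5 = 4, and the invariant factors of ∂_1 are all 1, so H_0 = Z^4.
  H_1: rank ker ∂_1 − rank ∂_2 = (10 − 5) − 4 = 1, and the invariant factors of ∂_2 are all 1, so H_1 = Z.
  H_2: rank ker ∂_2 − rank ∂_3 = (4 − 4) − 0 = 0, and there is no ∂_3, so H_2 = 0.

As a check, the Euler characteristic is 9 − 10 + 4 = 3, which agrees with 4 − 1 + 0 = 3.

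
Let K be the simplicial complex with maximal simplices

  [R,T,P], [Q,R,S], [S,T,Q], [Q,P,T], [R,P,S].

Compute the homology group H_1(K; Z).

H_1 ≅ Z.

Fix the vertex order P < Q < R < S < T and write every simplex with vertices in increasing order. Then dim K = 2 and the simplices of K are:

  0-simplices (5): P, Q, R, S, T
  1-simplices (10): PQ, PR, PS, PT, QR, QS, QT, RS, RT, ST
  2-simplices (5): PQT, PRS, PRT, QRS, QST

Hence C_0 ≅ Z^5, C_1 ≅ Z^10, C_2 ≅ Z^5.

∂_1: C_1 → C_0 sends each edge [p,q] (with p < q) to q − p. For instance
  ∂ST = T − S.
As a 5×10 matrix over Z this has rank 4, with invariant factors (1,1,1,1).

The boundary map ∂_2: C_2 → C_1 sends each 2-simplex [p,q,r] to [q,r] − [p,r] + [p,q]. For instance
  ∂PRS = RS − PS + PR,
  ∂QST = ST − QT + QS.
As a 10×5 matrix over Z this has rank 5, with invariant factors (1,1,1,1,1).

Now H_k = ker ∂_k / im ∂_{k+1}, so:

  H_1: rank ker ∂_1 − rank ∂_2 = (10 − 4) − 5 = 1, and the invariant factors of ∂_2 are all 1, so H_1 ≅ Z.

(K is a triangulation of the Möbius band.)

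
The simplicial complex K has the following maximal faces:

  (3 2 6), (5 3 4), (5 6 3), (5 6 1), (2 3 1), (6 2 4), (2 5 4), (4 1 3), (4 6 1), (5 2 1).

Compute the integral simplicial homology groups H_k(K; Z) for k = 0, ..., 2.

H_0 = Z,  H_1 = Z/2Z,  H_2 = 0.

Order the vertices as 1 < 2 < 3 < 4 < 5 < 6. Listing each simplex with vertices in this order, K has dimension 2 with simplices:

  0-simplices (6): [1], [2], [3], [4], [5], [6]
  1-simplices (15): [1,2], [1,3], [1,4], [1,5], [1,6], [2,3], [2,4], [2,5], [2,6], [3,4], [3,5], [3,6], [4,5], [4,6], [5,6]
  2-simplices (10): [1,2,3], [1,2,5], [1,3,4], [1,4,6], [1,5,6], [2,3,6], [2,4,5], [2,4,6], [3,4,5], [3,5,6]

giving chain groups C_0 ≅ Z^6, C_1 ≅ Z^15, C_2 ≅ Z^10.

The boundary map ∂_1: C_1 → C_0 maps an edge to its endpoints' difference, ∂[p,q] = q − p. For instance
  ∂[1,3] = [3] − [1].
As a 6×15 matrix over Z this has rank 5, with invariant factors (1,1,1,1,1).

The boundary map ∂_2: C_2 → C_1 maps a triangle to the signed sum of its edges. For instance
  ∂[3,5,6] = [5,6] − [3,6] + [3,5],
  ∂[1,3,4] = [3,4] − [1,4] + [1,3].
The resulting 15×10 matrix has rank 10, and its Smith normal form has invariant factors (1,1,1,1,1,1,1,1,1,2).

Computing H_k = (kernel of ∂_k) / (image of ∂_{k+1}):

  H_0: rank C_0 − rank ∂_1 = 6 − 5 = 1, and the invariant factors of ∂_1 are all 1, so H_0 ≅ Z.
  H_1: rank ker ∂_1 − rank ∂_2 = (15 − 5) − 10 = 0, and ∂_2 has invariant factor 2 > 1, so H_1 ≅ Z/2Z.
  H_2: rank ker ∂_2 − rank ∂_3 = (10 − 10) − 0 = 0, and there is no ∂_3, so H_2 ≅ 0.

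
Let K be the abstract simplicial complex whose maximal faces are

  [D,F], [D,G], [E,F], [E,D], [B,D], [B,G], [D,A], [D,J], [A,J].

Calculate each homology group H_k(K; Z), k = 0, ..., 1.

H_0 ≅ Z,  H_1 ≅ Z^3.

Order the vertices as A < B < D < E < F < G < J. Listing each simplex with vertices in this order, K has dimension 1 with simplices:

  0-simplices (7): A, B, D, E, F, G, J
  1-simplices (9): AD, AJ, BD, BG, DE, DF, DG, DJ, EF

giving chain groups C_0 ≅ Z^7, C_1 ≅ Z^9.

The boundary map ∂_1: C_1 → C_0 is given by ∂[p,q] = [q] − [p].
The 7×9 boundary matrix has rank 6 and Smith normal form diag(1,1,1,1,1,1).

Computing H_k = (kernel of ∂_k) / (image of ∂_{k+1}):

  H_0: rank C_0 − rank ∂_1 = 7 − 6 = 1, and the invariant factors of ∂_1 are all 1, so H_0 = Z.
  H_1: rank ker ∂_1 − rank ∂_2 = (9 − 6) − 0 = 3, and there is no ∂_2, so H_1 = Z^3.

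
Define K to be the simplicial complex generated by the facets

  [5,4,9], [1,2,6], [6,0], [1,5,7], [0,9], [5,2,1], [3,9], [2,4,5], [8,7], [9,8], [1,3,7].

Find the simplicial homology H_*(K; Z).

Order the vertices as 0 < 1 < 2 < 3 < 4 < 5 < 6 < 7 < 8 < 9. Listing each simplex with vertices in this order, K has dimension 2 with simplices:

  0-simplices (10): [0], [1], [2], [3], [4], [5], [6], [7], [8], [9]
  1-simplices (18): [0,6], [0,9], [1,2], [1,3], [1,5], [1,6], [1,7], [2,4], [2,5], [2,6], [3,7], [3,9], [4,5], [4,9], [5,7], [5,9], [7,8], [8,9]
  2-simplices (6): [1,2,5], [1,2,6], [1,3,7], [1,5,7], [2,4,5], [4,5,9]

Hence C_0 ≅ Z^10, C_1 ≅ Z^18, C_2 ≅ Z^6.

Boundary ∂_1: C_1 → C_0 sends each edge [p,q] (with p < q) to q − p.
The 10×18 boundary matrix has rank 9 and Smith normal form diag(1,1,1,1,1,1,1,1,1).

The boundary map ∂_2: C_2 → C_1 sends each 2-simplex [p,q,r] to [q,r] − [p,r] + [p,q]. For instance
  ∂[1,5,7] = [5,7] − [1,7] + [1,5],
  ∂[4,5,9] = [5,9] − [4,9] + [4,5].
As a 18×6 matrix over Z this has rank 6, with invariant factors (1,1,1,1,1,1).

Now H_k = ker ∂_k / im ∂_{k+1}, so:

  H_0: rank C_0 − rank ∂_1 = 10 − 9 = 1, and the invariant factors of ∂_1 are all 1, so H_0 = Z.
  H_1: rank ker ∂_1 − rank ∂_2 = (18 − 9) − 6 = 3, and the invariant factors of ∂_2 are all 1, so H_1 = Z^3.
  H_2: rank ker ∂_2 − rank ∂_3 = (6 − 6) − 0 = 0, and there is no ∂_3, so H_2 = 0.

As a check, the Euler characteristic is 10 − 18 + 6 = -2, which agrees with 1 − 3 + 0 = -2.

H_0 = Z,  H_1 = Z^3,  H_2 = 0.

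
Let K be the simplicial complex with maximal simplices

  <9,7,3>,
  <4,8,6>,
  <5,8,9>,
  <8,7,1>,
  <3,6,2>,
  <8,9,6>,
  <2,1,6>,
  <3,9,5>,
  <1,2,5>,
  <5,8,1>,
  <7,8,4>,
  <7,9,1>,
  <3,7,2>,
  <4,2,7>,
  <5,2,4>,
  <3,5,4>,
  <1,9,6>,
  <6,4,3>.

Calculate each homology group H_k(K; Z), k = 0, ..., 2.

H_0 ≅ Z,  H_1 ≅ Z × Z/2,  H_2 = 0.

Fix the vertex order 1 < 2 < 3 < 4 < 5 < 6 < 7 < 8 < 9 and write every simplex with vertices in increasing order. Then dim K = 2 and the simplices of K are:

  0-simplices (9): [1], [2], [3], [4], [5], [6], [7], [8], [9]
  1-simplices (27): (27 of them)
  2-simplices (18): [1,2,5], [1,2,6], [1,5,8], [1,6,9], [1,7,8], [1,7,9], [2,3,6], [2,3,7], [2,4,5], [2,4,7], [3,4,5], [3,4,6], [3,5,9], [3,7,9], [4,6,8], [4,7,8], [5,8,9], [6,8,9]

so the chain groups are C_0 ≅ Z^9, C_1 ≅ Z^27, C_2 ≅ Z^18.

∂_1: C_1 → C_0 sends each edge [p,q] (with p < q) to q − p. For instance
  ∂[1,2] = [2] − [1].
As a 9×27 matrix over Z this has rank 8, with invariant factors (1,1,1,1,1,1,1,1).

Boundary ∂_2: C_2 → C_1 sends each 2-simplex [p,q,r] to [q,r] − [p,r] + [p,q]. For instance
  ∂[4,7,8] = [7,8] − [4,8] + [4,7],
  ∂[1,6,9] = [6,9] − [1,9] + [1,6].
This gives a 27×18 integer matrix of rank 18; reducing to Smith normal form yields diagonal entries (1,1,1,1,1,1,1,1,1,1,1,1,1,1,1,1,1,2).

From H_k ≅ ker(∂_k) / im(∂_{k+1}) we obtain:

  H_0: rank C_0 − rank ∂_1 = 9 − 8 = 1, and the invariant factors of ∂_1 are all 1, so H_0 = Z.
  H_1: rank ker ∂_1 − rank ∂_2 = (27 − 8) − 18 = 1, and ∂_2 has invariant factor 2 > 1, so H_1 = Z × Z/2.
  H_2: rank ker ∂_2 − rank ∂_3 = (18 − 18) − 0 = 0, and there is no ∂_3, so H_2 = 0.

As a check, the Euler characteristic is 9 − 27 + 18 = 0, which agrees with 1 − 1 + 0 = 0.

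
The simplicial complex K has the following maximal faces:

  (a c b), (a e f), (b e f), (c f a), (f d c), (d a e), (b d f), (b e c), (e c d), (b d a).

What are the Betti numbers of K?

b_0 = 1, b_1 = 0, b_2 = 0.

We work with the vertex ordering a < b < c < d < e < f. The simplices of K, each written with vertices in increasing order, are:

  0-simplices (6): a, b, c, d, e, f
  1-simplices (15): ab, ac, ad, ae, af, bc, bd, be, bf, cd, ce, cf, de, df, ef
  2-simplices (10): abc, abd, acf, ade, aef, bce, bdf, bef, cde, cdf

Hence C_0 ≅ Z^6, C_1 ≅ Z^15, C_2 ≅ Z^10.

∂_1: C_1 → C_0 maps an edge to its endpoints' difference, ∂[p,q] = q − p.
As a 6×15 matrix over Z this has rank 5, with invariant factors (1,1,1,1,1).

The boundary map ∂_2: C_2 → C_1 sends each 2-simplex [p,q,r] to [q,r] − [p,r] + [p,q]. For instance
  ∂bef = ef − bf + be,
  ∂cde = de − ce + cd.
This gives a 15×10 integer matrix of rank 10; reducing to Smith normal form yields diagonal entries (1,1,1,1,1,1,1,1,1,2).

Now H_k = ker ∂_k / im ∂_{k+1}, so:

  H_0: rank C_0 − rank ∂_1 = 6 − 5 = 1, and the invariant factors of ∂_1 are all 1, so H_0 = Z.
  H_1: rank ker ∂_1 − rank ∂_2 = (15 − 5) − 10 = 0, and ∂_2 has invariant factor 2 > 1, so H_1 = Z/2.
  H_2: rank ker ∂_2 − rank ∂_3 = (10 − 10) − 0 = 0, and there is no ∂_3, so H_2 = 0.

Hence the Betti numbers are b_0 = 1, b_1 = 0, b_2 = 0.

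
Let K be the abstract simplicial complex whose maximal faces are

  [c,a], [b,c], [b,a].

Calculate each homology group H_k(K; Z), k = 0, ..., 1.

We work with the vertex ordering a < b < c. The simplices of K, each written with vertices in increasing order, are:

  0-simplices (3): a, b, c
  1-simplices (3): ab, ac, bc

giving chain groups C_0 ≅ Z^3, C_1 ≅ Z^3.

∂_1: C_1 → C_0 is given by ∂[p,q] = [q] − [p]. For instance
  ∂ab = b − a.
As a 3×3 matrix over Z this has rank 2, with invariant factors (1,1).

Computing H_k = (kernel of ∂_k) / (image of ∂_{k+1}):

  H_0: rank C_0 − rank ∂_1 = 3 − 2 = 1, and the invariant factors of ∂_1 are all 1, so H_0 ≅ Z.
  H_1: rank ker ∂_1 − rank ∂_2 = (3 − 2) − 0 = 1, and there is no ∂_2, so H_1 ≅ Z.

As a check, the Euler characteristic is 3 − 3 = 0, which agrees with 1 − 1 = 0.

H_0 ≅ Z,  H_1 ≅ Z.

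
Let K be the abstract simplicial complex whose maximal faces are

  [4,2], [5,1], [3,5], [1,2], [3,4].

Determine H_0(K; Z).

Take the total order 1 < 2 < 3 < 4 < 5 on the vertex set. Then K (dimension 1) consists of the simplices:

  0-simplices (5): [1], [2], [3], [4], [5]
  1-simplices (5): [1,2], [1,5], [2,4], [3,4], [3,5]

Hence C_0 ≅ Z^5, C_1 ≅ Z^5.

∂_1: C_1 → C_0 maps an edge to its endpoints' difference, ∂[p,q] = q − p.
The 5×5 boundary matrix has rank 4 and Smith normal form diag(1,1,1,1).

From H_k ≅ ker(∂_k) / im(∂_{k+1}) we obtain:

  H_0: rank C_0 − rank ∂_1 = 5 − 4 = 1, and the invariant factors of ∂_1 are all 1, so H_0 = Z.

H_0 = Z.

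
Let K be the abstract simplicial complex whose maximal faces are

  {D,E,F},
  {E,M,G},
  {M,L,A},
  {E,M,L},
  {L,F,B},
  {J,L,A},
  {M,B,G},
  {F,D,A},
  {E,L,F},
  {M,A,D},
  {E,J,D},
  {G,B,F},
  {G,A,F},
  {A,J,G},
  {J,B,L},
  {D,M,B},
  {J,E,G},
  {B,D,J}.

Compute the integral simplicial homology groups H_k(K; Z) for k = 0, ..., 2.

H_0 ≅ Z,  H_1 ≅ Z^2,  H_2 ≅ Z.

Take the total order A < B < D < E < F < G < J < L < M on the vertex set. Then K (dimension 2) consists of the simplices:

  0-simplices (9): A, B, D, E, F, G, J, L, M
  1-simplices (27): AD, AF, AG, AJ, AL, AM, BD, BF, BG, BJ, BL, BM, DE, DF, DJ, DM, EF, EG, EJ, EL, EM, FG, FL, GJ, GM, JL, LM
  2-simplices (18): ADF, ADM, AFG, AGJ, AJL, ALM, BDJ, BDM, BFG, BFL, BGM, BJL, DEF, DEJ, EFL, EGJ, EGM, ELM

Hence C_0 ≅ Z^9, C_1 ≅ Z^27, C_2 ≅ Z^18.

Boundary ∂_1: C_1 → C_0 maps an edge to its endpoints' difference, ∂[p,q] = q − p.
As a 9×27 matrix over Z this has rank 8, with invariant factors (1,1,1,1,1,1,1,1).

Boundary ∂_2: C_2 → C_1 sends each 2-simplex [p,q,r] to [q,r] − [p,r] + [p,q]. For instance
  ∂EGJ = GJ − EJ + EG,
  ∂AFG = FG − AG + AF.
The resulting 27×18 matrix has rank 17, and its Smith normal form has invariant factors (1,1,1,1,1,1,1,1,1,1,1,1,1,1,1,1,1).

Now H_k = ker ∂_k / im ∂_{k+1}, so:

  H_0: rank C_0 − rank ∂_1 = 9 − 8 = 1, and the invariant factors of ∂_1 are all 1, so H_0 ≅ Z.
  H_1: rank ker ∂_1 − rank ∂_2 = (27 − 8) − 17 = 2, and the invariant factors of ∂_2 are all 1, so H_1 ≅ Z^2.
  H_2: rank ker ∂_2 − rank ∂_3 = (18 − 17) − 0 = 1, and there is no ∂_3, so H_2 ≅ Z.

As a check, the Euler characteristic is 9 − 27 + 18 = 0, which agrees with 1 − 2 + 1 = 0.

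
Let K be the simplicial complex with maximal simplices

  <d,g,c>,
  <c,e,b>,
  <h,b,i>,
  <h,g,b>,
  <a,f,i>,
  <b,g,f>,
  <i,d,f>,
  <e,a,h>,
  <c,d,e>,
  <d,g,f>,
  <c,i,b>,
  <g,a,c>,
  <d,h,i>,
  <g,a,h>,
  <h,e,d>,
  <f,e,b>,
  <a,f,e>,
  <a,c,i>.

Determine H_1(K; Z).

H_1 ≅ Z^2.

We work with the vertex ordering a < b < c < d < e < f < g < h < i. The simplices of K, each written with vertices in increasing order, are:

  0-simplices (9): a, b, c, d, e, f, g, h, i
  1-simplices (27): ac, ae, af, ag, ah, ai, bc, be, bf, bg, bh, bi, cd, ce, cg, ci, de, df, dg, dh, di, ef, eh, fg, fi, gh, hi
  2-simplices (18): acg, aci, aef, aeh, afi, agh, bce, bci, bef, bfg, bgh, bhi, cde, cdg, deh, dfg, dfi, dhi

giving chain groups C_0 ≅ Z^9, C_1 ≅ Z^27, C_2 ≅ Z^18.

∂_1: C_1 → C_0 sends each edge [p,q] (with p < q) to q − p. For instance
  ∂eh = h − e.
As a 9×27 matrix over Z this has rank 8, with invariant factors (1,1,1,1,1,1,1,1).

Boundary ∂_2: C_2 → C_1 maps a triangle to the signed sum of its edges. For instance
  ∂bhi = hi − bi + bh,
  ∂bgh = gh − bh + bg.
This gives a 27×18 integer matrix of rank 17; reducing to Smith normal form yields diagonal entries (1,1,1,1,1,1,1,1,1,1,1,1,1,1,1,1,1).

Computing H_k = (kernel of ∂_k) / (image of ∂_{k+1}):

  H_1: rank ker ∂_1 − rank ∂_2 = (27 − 8) − 17 = 2, and the invariant factors of ∂_2 are all 1, so H_1 ≅ Z^2.

(K is a triangulation of the torus T^2.)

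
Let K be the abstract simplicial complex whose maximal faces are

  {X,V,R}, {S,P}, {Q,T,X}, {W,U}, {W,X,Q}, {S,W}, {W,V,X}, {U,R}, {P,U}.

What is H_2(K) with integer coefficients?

Take the total order P < Q < R < S < T < U < V < W < X on the vertex set. Then K (dimension 2) consists of the simplices:

  0-simplices (9): P, Q, R, S, T, U, V, W, X
  1-simplices (14): PS, PU, QT, QW, QX, RU, RV, RX, SW, TX, UW, VW, VX, WX
  2-simplices (4): QTX, QWX, RVX, VWX

giving chain groups C_0 ≅ Z^9, C_1 ≅ Z^14, C_2 ≅ Z^4.

The boundary map ∂_1: C_1 → C_0 sends each edge [p,q] (with p < q) to q − p.
The resulting 9×14 matrix has rank 8, and its Smith normal form has invariant factors (1,1,1,1,1,1,1,1).

Boundary ∂_2: C_2 → C_1 acts by ∂[p,q,r] = [q,r] − [p,r] + [p,q]. For instance
  ∂VWX = WX − VX + VW,
  ∂QTX = TX − QX + QT.
The resulting 14×4 matrix has rank 4, and its Smith normal form has invariant factors (1,1,1,1).

From H_k ≅ ker(∂_k) / im(∂_{k+1}) we obtain:

  H_2: rank ker ∂_2 − rank ∂_3 = (4 − 4) − 0 = 0, and there is no ∂_3, so H_2 ≅ 0.

H_2 ≅ 0.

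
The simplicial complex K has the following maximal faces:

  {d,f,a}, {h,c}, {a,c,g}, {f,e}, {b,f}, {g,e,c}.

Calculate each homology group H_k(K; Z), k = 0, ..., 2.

We work with the vertex ordering a < b < c < d < e < f < g < h. The simplices of K, each written with vertices in increasing order, are:

  0-simplices (8): a, b, c, d, e, f, g, h
  1-simplices (11): ac, ad, af, ag, bf, ce, cg, ch, df, ef, eg
  2-simplices (3): acg, adf, ceg

Hence C_0 ≅ Z^8, C_1 ≅ Z^11, C_2 ≅ Z^3.

The boundary map ∂_1: C_1 → C_0 is given by ∂[p,q] = [q] − [p].
The resulting 8×11 matrix has rank 7, and its Smith normal form has invariant factors (1,1,1,1,1,1,1).

∂_2: C_2 → C_1 maps a triangle to the signed sum of its edges. For instance
  ∂acg = cg − ag + ac,
  ∂adf = df − af + ad.
The resulting 11×3 matrix has rank 3, and its Smith normal form has invariant factors (1,1,1).

Now H_k = ker ∂_k / im ∂_{k+1}, so:

  H_0: rank C_0 − rank ∂_1 = 8 − 7 = 1, and the invariant factors of ∂_1 are all 1, so H_0 = Z.
  H_1: rank ker ∂_1 − rank ∂_2 = (11 − 7) − 3 = 1, and the invariant factors of ∂_2 are all 1, so H_1 = Z.
  H_2: rank ker ∂_2 − rank ∂_3 = (3 − 3) − 0 = 0, and there is no ∂_3, so H_2 = 0.

H_0 ≅ Z,  H_1 ≅ Z,  H_2 = 0.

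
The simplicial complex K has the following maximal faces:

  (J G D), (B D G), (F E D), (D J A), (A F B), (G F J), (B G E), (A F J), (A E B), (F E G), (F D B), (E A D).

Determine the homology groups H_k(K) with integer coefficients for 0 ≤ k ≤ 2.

H_0 ≅ Z,  H_1 ≅ Z_2,  H_2 = 0.

We work with the vertex ordering A < B < D < E < F < G < J. The simplices of K, each written with vertices in increasing order, are:

  0-simplices (7): A, B, D, E, F, G, J
  1-simplices (18): AB, AD, AE, AF, AJ, BD, BE, BF, BG, DE, DF, DG, DJ, EF, EG, FG, FJ, GJ
  2-simplices (12): ABE, ABF, ADE, ADJ, AFJ, BDF, BDG, BEG, DEF, DGJ, EFG, FGJ

Hence C_0 ≅ Z^7, C_1 ≅ Z^18, C_2 ≅ Z^12.

Boundary ∂_1: C_1 → C_0 maps an edge to its endpoints' difference, ∂[p,q] = q − p. For instance
  ∂EF = F − E.
The resulting 7×18 matrix has rank 6, and its Smith normal form has invariant factors (1,1,1,1,1,1).

Boundary ∂_2: C_2 → C_1 sends each 2-simplex [p,q,r] to [q,r] − [p,r] + [p,q]. For instance
  ∂BEG = EG − BG + BE,
  ∂AFJ = FJ − AJ + AF.
This gives a 18×12 integer matrix of rank 12; reducing to Smith normal form yields diagonal entries (1,1,1,1,1,1,1,1,1,1,1,2).

Now H_k = ker ∂_k / im ∂_{k+1}, so:

  H_0: rank C_0 − rank ∂_1 = 7 − 6 = 1, and the invariant factors of ∂_1 are all 1, so H_0 = Z.
  H_1: rank ker ∂_1 − rank ∂_2 = (18 − 6) − 12 = 0, and ∂_2 has invariant factor 2 > 1, so H_1 = Z_2.
  H_2: rank ker ∂_2 − rank ∂_3 = (12 − 12) − 0 = 0, and there is no ∂_3, so H_2 = 0.

As a check, the Euler characteristic is 7 − 18 + 12 = 1, which agrees with 1 − 0 + 0 = 1.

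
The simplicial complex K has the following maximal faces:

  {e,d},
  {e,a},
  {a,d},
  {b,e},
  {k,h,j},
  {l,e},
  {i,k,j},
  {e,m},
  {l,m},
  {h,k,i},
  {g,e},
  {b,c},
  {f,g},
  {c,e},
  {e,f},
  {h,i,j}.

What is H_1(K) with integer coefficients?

H_1 ≅ Z^4.

Fix the vertex order a < b < c < d < e < f < g < h < i < j < k < l < m and write every simplex with vertices in increasing order. Then dim K = 2 and the simplices of K are:

  0-simplices (13): a, b, c, d, e, f, g, h, i, j, k, l, m
  1-simplices (18): ad, ae, bc, be, ce, de, ef, eg, el, em, fg, hi, hj, hk, ij, ik, jk, lm
  2-simplices (4): hij, hik, hjk, ijk

giving chain groups C_0 ≅ Z^13, C_1 ≅ Z^18, C_2 ≅ Z^4.

∂_1: C_1 → C_0 maps an edge to its endpoints' difference, ∂[p,q] = q − p.
As a 13×18 matrix over Z this has rank 11, with invariant factors (1,1,1,1,1,1,1,1,1,1,1).

∂_2: C_2 → C_1 sends each 2-simplex [p,q,r] to [q,r] − [p,r] + [p,q]. For instance
  ∂hik = ik − hk + hi,
  ∂ijk = jk − ik + ij.
As a 18×4 matrix over Z this has rank 3, with invariant factors (1,1,1).

Reading off H_k = ker ∂_k / im ∂_{k+1}:

  H_1: rank ker ∂_1 − rank ∂_2 = (18 − 11) − 3 = 4, and the invariant factors of ∂_2 are all 1, so H_1 ≅ Z^4.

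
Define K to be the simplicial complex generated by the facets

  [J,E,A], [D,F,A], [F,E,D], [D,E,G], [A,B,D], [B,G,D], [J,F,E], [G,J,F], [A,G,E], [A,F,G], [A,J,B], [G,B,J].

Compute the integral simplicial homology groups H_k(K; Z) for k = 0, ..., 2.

H_0 = Z,  H_1 = Z/2Z,  H_2 = 0.

K has 7 vertices, 18 edges, 12 triangles.
rank ∂_0 = 0, rank ∂_1 = 6 ⇒ b_0 = 7 − 0 − 6 = 1; all invariant factors of ∂_1 are 1 so no torsion. So H_0 = Z.
rank ∂_1 = 6, rank ∂_2 = 12 ⇒ b_1 = 18 − 6 − 12 = 0; ∂_2 has invariant factor(s) [2] giving torsion. So H_1 = Z/2Z.
rank ∂_2 = 12, rank ∂_3 = 0 ⇒ b_2 = 12 − 12 − 0 = 0. So H_2 = 0.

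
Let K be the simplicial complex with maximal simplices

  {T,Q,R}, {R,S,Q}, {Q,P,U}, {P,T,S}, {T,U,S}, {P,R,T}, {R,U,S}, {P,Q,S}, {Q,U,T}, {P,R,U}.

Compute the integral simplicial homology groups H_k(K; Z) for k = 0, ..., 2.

Fix the vertex order P < Q < R < S < T < U and write every simplex with vertices in increasing order. Then dim K = 2 and the simplices of K are:

  0-simplices (6): P, Q, R, S, T, U
  1-simplices (15): PQ, PR, PS, PT, PU, QR, QS, QT, QU, RS, RT, RU, ST, SU, TU
  2-simplices (10): PQS, PQU, PRT, PRU, PST, QRS, QRT, QTU, RSU, STU

Hence C_0 ≅ Z^6, C_1 ≅ Z^15, C_2 ≅ Z^10.

Boundary ∂_1: C_1 → C_0 sends each edge [p,q] (with p < q) to q − p. For instance
  ∂TU = U − T.
The 6×15 boundary matrix has rank 5 and Smith normal form diag(1,1,1,1,1).

Boundary ∂_2: C_2 → C_1 maps a triangle to the signed sum of its edges. For instance
  ∂RSU = SU − RU + RS,
  ∂QRT = RT − QT + QR.
The resulting 15×10 matrix has rank 10, and its Smith normal form has invariant factors (1,1,1,1,1,1,1,1,1,2).

Reading off H_k = ker ∂_k / im ∂_{k+1}:

  H_0: rank C_0 − rank ∂_1 = 6 − 5 = 1, and the invariant factors of ∂_1 are all 1, so H_0 ≅ Z.
  H_1: rank ker ∂_1 − rank ∂_2 = (15 − 5) − 10 = 0, and ∂_2 has invariant factor 2 > 1, so H_1 ≅ Z/2Z.
  H_2: rank ker ∂_2 − rank ∂_3 = (10 − 10) − 0 = 0, and there is no ∂_3, so H_2 ≅ 0.

As a check, the Euler characteristic is 6 − 15 + 10 = 1, which agrees with 1 − 0 + 0 = 1.

H_0 = Z,  H_1 = Z/2Z,  H_2 = 0.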